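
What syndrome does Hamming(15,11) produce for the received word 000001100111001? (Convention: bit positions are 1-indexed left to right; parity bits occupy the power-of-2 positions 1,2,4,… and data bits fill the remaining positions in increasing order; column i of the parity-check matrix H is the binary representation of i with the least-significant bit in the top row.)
Syndrome s = H · r^T (mod 2), r = 000001100111001:
  s[0] = (101010101010101)·(000001100111001) mod 2 = 0+0+0+0+0+0+1+0+0+0+1+0+0+0+1 mod 2 = 1
  s[1] = (011001100110011)·(000001100111001) mod 2 = 0+0+0+0+0+1+1+0+0+1+1+0+0+0+1 mod 2 = 1
  s[2] = (000111100001111)·(000001100111001) mod 2 = 0+0+0+0+0+1+1+0+0+0+0+1+0+0+1 mod 2 = 0
  s[3] = (000000011111111)·(000001100111001) mod 2 = 0+0+0+0+0+0+0+0+0+1+1+1+0+0+1 mod 2 = 0
Syndrome = 1100
Non-zero syndrome: error at position 3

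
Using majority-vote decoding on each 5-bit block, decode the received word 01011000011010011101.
Split into 5-bit blocks and majority-vote each:
  block 1 = 01011: 3 ones, 2 zeros → 1
  block 2 = 00001: 1 ones, 4 zeros → 0
  block 3 = 10100: 2 ones, 3 zeros → 0
  block 4 = 11101: 4 ones, 1 zeros → 1
Decoded = 1001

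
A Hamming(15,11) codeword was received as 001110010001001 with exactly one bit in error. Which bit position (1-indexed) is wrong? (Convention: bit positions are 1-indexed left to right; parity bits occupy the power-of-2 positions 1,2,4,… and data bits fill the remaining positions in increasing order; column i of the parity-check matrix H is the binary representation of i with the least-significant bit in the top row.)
Syndrome s = H · r^T (mod 2), r = 001110010001001:
  s[0] = (101010101010101)·(001110010001001) mod 2 = 0+0+1+0+1+0+0+0+0+0+0+0+0+0+1 mod 2 = 1
  s[1] = (011001100110011)·(001110010001001) mod 2 = 0+0+1+0+0+0+0+0+0+0+0+0+0+0+1 mod 2 = 0
  s[2] = (000111100001111)·(001110010001001) mod 2 = 0+0+0+1+1+0+0+0+0+0+0+1+0+0+1 mod 2 = 0
  s[3] = (000000011111111)·(001110010001001) mod 2 = 0+0+0+0+0+0+0+1+0+0+0+1+0+0+1 mod 2 = 1
Syndrome = 1001
Column i of H is the binary representation of i, so the syndrome is the binary index of the flipped bit.
Read s = 1001 with s[0] as LSB: 1·2^0 + 0·2^1 + 0·2^2 + 1·2^3 = 9.
Error is at bit position 9.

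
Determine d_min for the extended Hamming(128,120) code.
d_min = 4 (adding an overall parity bit to Hamming(127,120) raises d_min from 3 to 4).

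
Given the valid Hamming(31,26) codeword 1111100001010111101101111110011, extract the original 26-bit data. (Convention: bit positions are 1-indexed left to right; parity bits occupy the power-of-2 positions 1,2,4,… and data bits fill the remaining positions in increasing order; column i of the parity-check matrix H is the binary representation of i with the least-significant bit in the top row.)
Parity bits occupy power-of-2 positions; data bits are at positions {3,5,6,7,9,10,11,12,13,14,15,17,18,19,20,21,22,23,24,25,26,27,28,29,30,31} (1-indexed).
Extract: c[3]=1 c[5]=1 c[6]=0 c[7]=0 c[9]=0 c[10]=1 c[11]=0 c[12]=1 c[13]=0 c[14]=1 c[15]=1 c[17]=1 c[18]=0 c[19]=1 c[20]=1 c[21]=0 c[22]=1 c[23]=1 c[24]=1 c[25]=1 c[26]=1 c[27]=1 c[28]=0 c[29]=0 c[30]=1 c[31]=1
Data = 11000101011101101111110011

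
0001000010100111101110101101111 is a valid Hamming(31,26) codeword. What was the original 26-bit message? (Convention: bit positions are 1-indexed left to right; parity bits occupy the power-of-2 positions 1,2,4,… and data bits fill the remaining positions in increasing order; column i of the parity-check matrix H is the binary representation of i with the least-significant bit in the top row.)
Parity bits occupy power-of-2 positions; data bits are at positions {3,5,6,7,9,10,11,12,13,14,15,17,18,19,20,21,22,23,24,25,26,27,28,29,30,31} (1-indexed).
Extract: c[3]=0 c[5]=0 c[6]=0 c[7]=0 c[9]=1 c[10]=0 c[11]=1 c[12]=0 c[13]=0 c[14]=1 c[15]=1 c[17]=1 c[18]=0 c[19]=1 c[20]=1 c[21]=1 c[22]=0 c[23]=1 c[24]=0 c[25]=1 c[26]=1 c[27]=0 c[28]=1 c[29]=1 c[30]=1 c[31]=1
Data = 00001010011101110101101111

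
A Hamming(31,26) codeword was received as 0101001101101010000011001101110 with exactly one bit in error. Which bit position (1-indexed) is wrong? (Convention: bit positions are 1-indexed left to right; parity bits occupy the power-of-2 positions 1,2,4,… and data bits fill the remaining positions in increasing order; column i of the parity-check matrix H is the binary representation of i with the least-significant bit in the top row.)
Syndrome s = H · r^T (mod 2), r = 0101001101101010000011001101110:
  s[0] = (1010101010101010101010101010101)·(0101001101101010000011001101110) mod 2 = 0+0+0+0+0+0+1+0+0+0+1+0+1+0+1+0+0+0+0+0+1+0+0+0+1+0+0+0+1+0+0 mod 2 = 1
  s[1] = (0110011001100110011001100110011)·(0101001101101010000011001101110) mod 2 = 0+1+0+0+0+0+1+0+0+1+1+0+0+0+1+0+0+0+0+0+0+1+0+0+0+1+0+0+0+1+0 mod 2 = 0
  s[2] = (0001111000011110000111100001111)·(0101001101101010000011001101110) mod 2 = 0+0+0+1+0+0+1+0+0+0+0+0+1+0+1+0+0+0+0+0+1+1+0+0+0+0+0+1+1+1+0 mod 2 = 1
  s[3] = (0000000111111110000000011111111)·(0101001101101010000011001101110) mod 2 = 0+0+0+0+0+0+0+1+0+1+1+0+1+0+1+0+0+0+0+0+0+0+0+0+1+1+0+1+1+1+0 mod 2 = 0
  s[4] = (0000000000000001111111111111111)·(0101001101101010000011001101110) mod 2 = 0+0+0+0+0+0+0+0+0+0+0+0+0+0+0+0+0+0+0+0+1+1+0+0+1+1+0+1+1+1+0 mod 2 = 1
Syndrome = 10101
Column i of H is the binary representation of i, so the syndrome is the binary index of the flipped bit.
Read s = 10101 with s[0] as LSB: 1·2^0 + 0·2^1 + 1·2^2 + 0·2^3 + 1·2^4 = 21.
Error is at bit position 21.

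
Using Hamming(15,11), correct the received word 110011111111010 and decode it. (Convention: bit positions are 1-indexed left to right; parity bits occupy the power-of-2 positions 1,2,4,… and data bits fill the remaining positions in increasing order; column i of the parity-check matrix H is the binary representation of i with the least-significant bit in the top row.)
Syndrome s = H · r^T (mod 2), r = 110011111111010:
  s[0] = (101010101010101)·(110011111111010) mod 2 = 1+0+0+0+1+0+1+0+1+0+1+0+0+0+0 mod 2 = 1
  s[1] = (011001100110011)·(110011111111010) mod 2 = 0+1+0+0+0+1+1+0+0+1+1+0+0+1+0 mod 2 = 0
  s[2] = (000111100001111)·(110011111111010) mod 2 = 0+0+0+0+1+1+1+0+0+0+0+1+0+1+0 mod 2 = 1
  s[3] = (000000011111111)·(110011111111010) mod 2 = 0+0+0+0+0+0+0+1+1+1+1+1+0+1+0 mod 2 = 0
Syndrome = 1010
Column 5 of H equals this syndrome → error at bit 5 (1-indexed).
Flip bit 5: 110011111111010 → 110001111111010
Extract data bits at positions {3,5,6,7,9,10,11,12,13,14,15}: 00111111010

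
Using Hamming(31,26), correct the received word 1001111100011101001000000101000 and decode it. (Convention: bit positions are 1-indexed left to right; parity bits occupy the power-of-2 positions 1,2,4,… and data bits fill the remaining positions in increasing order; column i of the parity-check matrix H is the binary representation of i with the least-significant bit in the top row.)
Syndrome s = H · r^T (mod 2), r = 1001111100011101001000000101000:
  s[0] = (1010101010101010101010101010101)·(1001111100011101001000000101000) mod 2 = 1+0+0+0+1+0+1+0+0+0+0+0+1+0+0+0+0+0+1+0+0+0+0+0+0+0+0+0+0+0+0 mod 2 = 1
  s[1] = (0110011001100110011001100110011)·(1001111100011101001000000101000) mod 2 = 0+0+0+0+0+1+1+0+0+0+0+0+0+1+0+0+0+0+1+0+0+0+0+0+0+1+0+0+0+0+0 mod 2 = 1
  s[2] = (0001111000011110000111100001111)·(1001111100011101001000000101000) mod 2 = 0+0+0+1+1+1+1+0+0+0+0+1+1+1+0+0+0+0+0+0+0+0+0+0+0+0+0+1+0+0+0 mod 2 = 0
  s[3] = (0000000111111110000000011111111)·(1001111100011101001000000101000) mod 2 = 0+0+0+0+0+0+0+1+0+0+0+1+1+1+0+0+0+0+0+0+0+0+0+0+0+1+0+1+0+0+0 mod 2 = 0
  s[4] = (0000000000000001111111111111111)·(1001111100011101001000000101000) mod 2 = 0+0+0+0+0+0+0+0+0+0+0+0+0+0+0+1+0+0+1+0+0+0+0+0+0+1+0+1+0+0+0 mod 2 = 0
Syndrome = 11000
Column 3 of H equals this syndrome → error at bit 3 (1-indexed).
Flip bit 3: 1001111100011101001000000101000 → 1011111100011101001000000101000
Extract data bits at positions {3,5,6,7,9,10,11,12,13,14,15,17,18,19,20,21,22,23,24,25,26,27,28,29,30,31}: 11110001110001000000101000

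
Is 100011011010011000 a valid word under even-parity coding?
Sum of all bits: 1+0+0+0+1+1+0+1+1+0+1+0+0+1+1+0+0+0 = 8; 8 mod 2 = 0. Result is 0 → valid parity.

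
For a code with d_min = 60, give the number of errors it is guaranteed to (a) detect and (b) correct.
(a) Detection requires d_min ≥ e+1, so e ≤ d_min − 1 = 59.
(b) Correction requires d_min ≥ 2t+1, so t ≤ ⌊(d_min − 1)/2⌋ = ⌊59/2⌋ = 29.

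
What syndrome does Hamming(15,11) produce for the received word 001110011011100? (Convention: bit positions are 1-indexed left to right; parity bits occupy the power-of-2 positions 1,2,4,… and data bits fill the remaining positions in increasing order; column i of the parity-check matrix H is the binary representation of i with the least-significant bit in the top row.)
Syndrome s = H · r^T (mod 2), r = 001110011011100:
  s[0] = (101010101010101)·(001110011011100) mod 2 = 0+0+1+0+1+0+0+0+1+0+1+0+1+0+0 mod 2 = 1
  s[1] = (011001100110011)·(001110011011100) mod 2 = 0+0+1+0+0+0+0+0+0+0+1+0+0+0+0 mod 2 = 0
  s[2] = (000111100001111)·(001110011011100) mod 2 = 0+0+0+1+1+0+0+0+0+0+0+1+1+0+0 mod 2 = 0
  s[3] = (000000011111111)·(001110011011100) mod 2 = 0+0+0+0+0+0+0+1+1+0+1+1+1+0+0 mod 2 = 1
Syndrome = 1001
Non-zero syndrome: error at position 9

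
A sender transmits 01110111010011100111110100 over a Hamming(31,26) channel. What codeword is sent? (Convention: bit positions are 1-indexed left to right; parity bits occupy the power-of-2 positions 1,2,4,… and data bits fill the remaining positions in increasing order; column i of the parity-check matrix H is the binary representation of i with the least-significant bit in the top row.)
Codeword c = d · G (mod 2), d = 01110111010011100111110100:
  c[0] = d·G[:,0] = (01110111010011100111110100)·(11011010101101010101010101) mod 2 = 0+1+0+1+0+0+1+0+0+0+0+0+0+1+0+0+0+1+0+1+0+1+0+1+0+0 mod 2 = 0
  c[1] = d·G[:,1] = (01110111010011100111110100)·(10110110011011001100110011) mod 2 = 0+0+1+1+0+1+1+0+0+1+0+0+1+1+0+0+0+1+0+0+1+1+0+0+0+0 mod 2 = 0
  c[2] = d·G[:,2] = (01110111010011100111110100)·(10000000000000000000000000) mod 2 = 0+0+0+0+0+0+0+0+0+0+0+0+0+0+0+0+0+0+0+0+0+0+0+0+0+0 mod 2 = 0
  c[3] = d·G[:,3] = (01110111010011100111110100)·(01110001111000111100001111) mod 2 = 0+1+1+1+0+0+0+1+0+1+0+0+0+0+1+0+0+1+0+0+0+0+0+1+0+0 mod 2 = 0
  c[4] = d·G[:,4] = (01110111010011100111110100)·(01000000000000000000000000) mod 2 = 0+1+0+0+0+0+0+0+0+0+0+0+0+0+0+0+0+0+0+0+0+0+0+0+0+0 mod 2 = 1
  c[5] = d·G[:,5] = (01110111010011100111110100)·(00100000000000000000000000) mod 2 = 0+0+1+0+0+0+0+0+0+0+0+0+0+0+0+0+0+0+0+0+0+0+0+0+0+0 mod 2 = 1
  c[6] = d·G[:,6] = (01110111010011100111110100)·(00010000000000000000000000) mod 2 = 0+0+0+1+0+0+0+0+0+0+0+0+0+0+0+0+0+0+0+0+0+0+0+0+0+0 mod 2 = 1
  c[7] = d·G[:,7] = (01110111010011100111110100)·(00001111111000000011111111) mod 2 = 0+0+0+0+0+1+1+1+0+1+0+0+0+0+0+0+0+0+1+1+1+1+0+1+0+0 mod 2 = 1
  c[8] = d·G[:,8] = (01110111010011100111110100)·(00001000000000000000000000) mod 2 = 0+0+0+0+0+0+0+0+0+0+0+0+0+0+0+0+0+0+0+0+0+0+0+0+0+0 mod 2 = 0
  c[9] = d·G[:,9] = (01110111010011100111110100)·(00000100000000000000000000) mod 2 = 0+0+0+0+0+1+0+0+0+0+0+0+0+0+0+0+0+0+0+0+0+0+0+0+0+0 mod 2 = 1
  c[10] = d·G[:,10] = (01110111010011100111110100)·(00000010000000000000000000) mod 2 = 0+0+0+0+0+0+1+0+0+0+0+0+0+0+0+0+0+0+0+0+0+0+0+0+0+0 mod 2 = 1
  c[11] = d·G[:,11] = (01110111010011100111110100)·(00000001000000000000000000) mod 2 = 0+0+0+0+0+0+0+1+0+0+0+0+0+0+0+0+0+0+0+0+0+0+0+0+0+0 mod 2 = 1
  c[12] = d·G[:,12] = (01110111010011100111110100)·(00000000100000000000000000) mod 2 = 0+0+0+0+0+0+0+0+0+0+0+0+0+0+0+0+0+0+0+0+0+0+0+0+0+0 mod 2 = 0
  c[13] = d·G[:,13] = (01110111010011100111110100)·(00000000010000000000000000) mod 2 = 0+0+0+0+0+0+0+0+0+1+0+0+0+0+0+0+0+0+0+0+0+0+0+0+0+0 mod 2 = 1
  c[14] = d·G[:,14] = (01110111010011100111110100)·(00000000001000000000000000) mod 2 = 0+0+0+0+0+0+0+0+0+0+0+0+0+0+0+0+0+0+0+0+0+0+0+0+0+0 mod 2 = 0
  c[15] = d·G[:,15] = (01110111010011100111110100)·(00000000000111111111111111) mod 2 = 0+0+0+0+0+0+0+0+0+0+0+0+1+1+1+0+0+1+1+1+1+1+0+1+0+0 mod 2 = 1
  c[16] = d·G[:,16] = (01110111010011100111110100)·(00000000000100000000000000) mod 2 = 0+0+0+0+0+0+0+0+0+0+0+0+0+0+0+0+0+0+0+0+0+0+0+0+0+0 mod 2 = 0
  c[17] = d·G[:,17] = (01110111010011100111110100)·(00000000000010000000000000) mod 2 = 0+0+0+0+0+0+0+0+0+0+0+0+1+0+0+0+0+0+0+0+0+0+0+0+0+0 mod 2 = 1
  c[18] = d·G[:,18] = (01110111010011100111110100)·(00000000000001000000000000) mod 2 = 0+0+0+0+0+0+0+0+0+0+0+0+0+1+0+0+0+0+0+0+0+0+0+0+0+0 mod 2 = 1
  c[19] = d·G[:,19] = (01110111010011100111110100)·(00000000000000100000000000) mod 2 = 0+0+0+0+0+0+0+0+0+0+0+0+0+0+1+0+0+0+0+0+0+0+0+0+0+0 mod 2 = 1
  c[20] = d·G[:,20] = (01110111010011100111110100)·(00000000000000010000000000) mod 2 = 0+0+0+0+0+0+0+0+0+0+0+0+0+0+0+0+0+0+0+0+0+0+0+0+0+0 mod 2 = 0
  c[21] = d·G[:,21] = (01110111010011100111110100)·(00000000000000001000000000) mod 2 = 0+0+0+0+0+0+0+0+0+0+0+0+0+0+0+0+0+0+0+0+0+0+0+0+0+0 mod 2 = 0
  c[22] = d·G[:,22] = (01110111010011100111110100)·(00000000000000000100000000) mod 2 = 0+0+0+0+0+0+0+0+0+0+0+0+0+0+0+0+0+1+0+0+0+0+0+0+0+0 mod 2 = 1
  c[23] = d·G[:,23] = (01110111010011100111110100)·(00000000000000000010000000) mod 2 = 0+0+0+0+0+0+0+0+0+0+0+0+0+0+0+0+0+0+1+0+0+0+0+0+0+0 mod 2 = 1
  c[24] = d·G[:,24] = (01110111010011100111110100)·(00000000000000000001000000) mod 2 = 0+0+0+0+0+0+0+0+0+0+0+0+0+0+0+0+0+0+0+1+0+0+0+0+0+0 mod 2 = 1
  c[25] = d·G[:,25] = (01110111010011100111110100)·(00000000000000000000100000) mod 2 = 0+0+0+0+0+0+0+0+0+0+0+0+0+0+0+0+0+0+0+0+1+0+0+0+0+0 mod 2 = 1
  c[26] = d·G[:,26] = (01110111010011100111110100)·(00000000000000000000010000) mod 2 = 0+0+0+0+0+0+0+0+0+0+0+0+0+0+0+0+0+0+0+0+0+1+0+0+0+0 mod 2 = 1
  c[27] = d·G[:,27] = (01110111010011100111110100)·(00000000000000000000001000) mod 2 = 0+0+0+0+0+0+0+0+0+0+0+0+0+0+0+0+0+0+0+0+0+0+0+0+0+0 mod 2 = 0
  c[28] = d·G[:,28] = (01110111010011100111110100)·(00000000000000000000000100) mod 2 = 0+0+0+0+0+0+0+0+0+0+0+0+0+0+0+0+0+0+0+0+0+0+0+1+0+0 mod 2 = 1
  c[29] = d·G[:,29] = (01110111010011100111110100)·(00000000000000000000000010) mod 2 = 0+0+0+0+0+0+0+0+0+0+0+0+0+0+0+0+0+0+0+0+0+0+0+0+0+0 mod 2 = 0
  c[30] = d·G[:,30] = (01110111010011100111110100)·(00000000000000000000000001) mod 2 = 0+0+0+0+0+0+0+0+0+0+0+0+0+0+0+0+0+0+0+0+0+0+0+0+0+0 mod 2 = 0
Codeword = 0000111101110101011100111110100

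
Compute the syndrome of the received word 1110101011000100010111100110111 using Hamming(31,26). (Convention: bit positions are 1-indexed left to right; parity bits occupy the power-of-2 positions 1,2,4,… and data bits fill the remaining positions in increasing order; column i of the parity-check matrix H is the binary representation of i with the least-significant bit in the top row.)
Syndrome s = H · r^T (mod 2), r = 1110101011000100010111100110111:
  s[0] = (1010101010101010101010101010101)·(1110101011000100010111100110111) mod 2 = 1+0+1+0+1+0+1+0+1+0+0+0+0+0+0+0+0+0+0+0+1+0+1+0+0+0+1+0+1+0+1 mod 2 = 0
  s[1] = (0110011001100110011001100110011)·(1110101011000100010111100110111) mod 2 = 0+1+1+0+0+0+1+0+0+1+0+0+0+1+0+0+0+1+0+0+0+1+1+0+0+1+1+0+0+1+1 mod 2 = 0
  s[2] = (0001111000011110000111100001111)·(1110101011000100010111100110111) mod 2 = 0+0+0+0+1+0+1+0+0+0+0+0+0+1+0+0+0+0+0+1+1+1+1+0+0+0+0+0+1+1+1 mod 2 = 0
  s[3] = (0000000111111110000000011111111)·(1110101011000100010111100110111) mod 2 = 0+0+0+0+0+0+0+0+1+1+0+0+0+1+0+0+0+0+0+0+0+0+0+0+0+1+1+0+1+1+1 mod 2 = 0
  s[4] = (0000000000000001111111111111111)·(1110101011000100010111100110111) mod 2 = 0+0+0+0+0+0+0+0+0+0+0+0+0+0+0+0+0+1+0+1+1+1+1+0+0+1+1+0+1+1+1 mod 2 = 0
Syndrome = 00000
s = 0: no error detected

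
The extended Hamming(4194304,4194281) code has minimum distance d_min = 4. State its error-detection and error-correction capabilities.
Detection only: up to d_min − 1 = 3 errors.
Correction: up to ⌊(d_min − 1)/2⌋ = ⌊3/2⌋ = 1 errors.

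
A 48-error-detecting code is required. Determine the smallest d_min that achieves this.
Detecting e errors requires d_min ≥ e + 1 = 48 + 1 = 49.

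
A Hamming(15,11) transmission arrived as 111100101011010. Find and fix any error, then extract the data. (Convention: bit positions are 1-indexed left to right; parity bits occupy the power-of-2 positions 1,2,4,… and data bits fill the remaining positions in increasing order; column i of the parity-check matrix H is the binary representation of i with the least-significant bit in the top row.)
Syndrome s = H · r^T (mod 2), r = 111100101011010:
  s[0] = (101010101010101)·(111100101011010) mod 2 = 1+0+1+0+0+0+1+0+1+0+1+0+0+0+0 mod 2 = 1
  s[1] = (011001100110011)·(111100101011010) mod 2 = 0+1+1+0+0+0+1+0+0+0+1+0+0+1+0 mod 2 = 1
  s[2] = (000111100001111)·(111100101011010) mod 2 = 0+0+0+1+0+0+1+0+0+0+0+1+0+1+0 mod 2 = 0
  s[3] = (000000011111111)·(111100101011010) mod 2 = 0+0+0+0+0+0+0+0+1+0+1+1+0+1+0 mod 2 = 0
Syndrome = 1100
Column 3 of H equals this syndrome → error at bit 3 (1-indexed).
Flip bit 3: 111100101011010 → 110100101011010
Extract data bits at positions {3,5,6,7,9,10,11,12,13,14,15}: 00011011010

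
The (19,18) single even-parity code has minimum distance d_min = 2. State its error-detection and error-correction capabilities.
Detection only: up to d_min − 1 = 1 errors.
Correction: up to ⌊(d_min − 1)/2⌋ = ⌊1/2⌋ = 0 errors.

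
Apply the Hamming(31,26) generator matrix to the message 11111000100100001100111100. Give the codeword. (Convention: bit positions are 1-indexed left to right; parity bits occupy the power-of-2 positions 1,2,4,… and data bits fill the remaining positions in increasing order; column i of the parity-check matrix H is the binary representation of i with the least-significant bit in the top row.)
Codeword c = d · G (mod 2), d = 11111000100100001100111100:
  c[0] = d·G[:,0] = (11111000100100001100111100)·(11011010101101010101010101) mod 2 = 1+1+0+1+1+0+0+0+1+0+0+1+0+0+0+0+0+1+0+0+0+1+0+1+0+0 mod 2 = 1
  c[1] = d·G[:,1] = (11111000100100001100111100)·(10110110011011001100110011) mod 2 = 1+0+1+1+0+0+0+0+0+0+0+0+0+0+0+0+1+1+0+0+1+1+0+0+0+0 mod 2 = 1
  c[2] = d·G[:,2] = (11111000100100001100111100)·(10000000000000000000000000) mod 2 = 1+0+0+0+0+0+0+0+0+0+0+0+0+0+0+0+0+0+0+0+0+0+0+0+0+0 mod 2 = 1
  c[3] = d·G[:,3] = (11111000100100001100111100)·(01110001111000111100001111) mod 2 = 0+1+1+1+0+0+0+0+1+0+0+0+0+0+0+0+1+1+0+0+0+0+1+1+0+0 mod 2 = 0
  c[4] = d·G[:,4] = (11111000100100001100111100)·(01000000000000000000000000) mod 2 = 0+1+0+0+0+0+0+0+0+0+0+0+0+0+0+0+0+0+0+0+0+0+0+0+0+0 mod 2 = 1
  c[5] = d·G[:,5] = (11111000100100001100111100)·(00100000000000000000000000) mod 2 = 0+0+1+0+0+0+0+0+0+0+0+0+0+0+0+0+0+0+0+0+0+0+0+0+0+0 mod 2 = 1
  c[6] = d·G[:,6] = (11111000100100001100111100)·(00010000000000000000000000) mod 2 = 0+0+0+1+0+0+0+0+0+0+0+0+0+0+0+0+0+0+0+0+0+0+0+0+0+0 mod 2 = 1
  c[7] = d·G[:,7] = (11111000100100001100111100)·(00001111111000000011111111) mod 2 = 0+0+0+0+1+0+0+0+1+0+0+0+0+0+0+0+0+0+0+0+1+1+1+1+0+0 mod 2 = 0
  c[8] = d·G[:,8] = (11111000100100001100111100)·(00001000000000000000000000) mod 2 = 0+0+0+0+1+0+0+0+0+0+0+0+0+0+0+0+0+0+0+0+0+0+0+0+0+0 mod 2 = 1
  c[9] = d·G[:,9] = (11111000100100001100111100)·(00000100000000000000000000) mod 2 = 0+0+0+0+0+0+0+0+0+0+0+0+0+0+0+0+0+0+0+0+0+0+0+0+0+0 mod 2 = 0
  c[10] = d·G[:,10] = (11111000100100001100111100)·(00000010000000000000000000) mod 2 = 0+0+0+0+0+0+0+0+0+0+0+0+0+0+0+0+0+0+0+0+0+0+0+0+0+0 mod 2 = 0
  c[11] = d·G[:,11] = (11111000100100001100111100)·(00000001000000000000000000) mod 2 = 0+0+0+0+0+0+0+0+0+0+0+0+0+0+0+0+0+0+0+0+0+0+0+0+0+0 mod 2 = 0
  c[12] = d·G[:,12] = (11111000100100001100111100)·(00000000100000000000000000) mod 2 = 0+0+0+0+0+0+0+0+1+0+0+0+0+0+0+0+0+0+0+0+0+0+0+0+0+0 mod 2 = 1
  c[13] = d·G[:,13] = (11111000100100001100111100)·(00000000010000000000000000) mod 2 = 0+0+0+0+0+0+0+0+0+0+0+0+0+0+0+0+0+0+0+0+0+0+0+0+0+0 mod 2 = 0
  c[14] = d·G[:,14] = (11111000100100001100111100)·(00000000001000000000000000) mod 2 = 0+0+0+0+0+0+0+0+0+0+0+0+0+0+0+0+0+0+0+0+0+0+0+0+0+0 mod 2 = 0
  c[15] = d·G[:,15] = (11111000100100001100111100)·(00000000000111111111111111) mod 2 = 0+0+0+0+0+0+0+0+0+0+0+1+0+0+0+0+1+1+0+0+1+1+1+1+0+0 mod 2 = 1
  c[16] = d·G[:,16] = (11111000100100001100111100)·(00000000000100000000000000) mod 2 = 0+0+0+0+0+0+0+0+0+0+0+1+0+0+0+0+0+0+0+0+0+0+0+0+0+0 mod 2 = 1
  c[17] = d·G[:,17] = (11111000100100001100111100)·(00000000000010000000000000) mod 2 = 0+0+0+0+0+0+0+0+0+0+0+0+0+0+0+0+0+0+0+0+0+0+0+0+0+0 mod 2 = 0
  c[18] = d·G[:,18] = (11111000100100001100111100)·(00000000000001000000000000) mod 2 = 0+0+0+0+0+0+0+0+0+0+0+0+0+0+0+0+0+0+0+0+0+0+0+0+0+0 mod 2 = 0
  c[19] = d·G[:,19] = (11111000100100001100111100)·(00000000000000100000000000) mod 2 = 0+0+0+0+0+0+0+0+0+0+0+0+0+0+0+0+0+0+0+0+0+0+0+0+0+0 mod 2 = 0
  c[20] = d·G[:,20] = (11111000100100001100111100)·(00000000000000010000000000) mod 2 = 0+0+0+0+0+0+0+0+0+0+0+0+0+0+0+0+0+0+0+0+0+0+0+0+0+0 mod 2 = 0
  c[21] = d·G[:,21] = (11111000100100001100111100)·(00000000000000001000000000) mod 2 = 0+0+0+0+0+0+0+0+0+0+0+0+0+0+0+0+1+0+0+0+0+0+0+0+0+0 mod 2 = 1
  c[22] = d·G[:,22] = (11111000100100001100111100)·(00000000000000000100000000) mod 2 = 0+0+0+0+0+0+0+0+0+0+0+0+0+0+0+0+0+1+0+0+0+0+0+0+0+0 mod 2 = 1
  c[23] = d·G[:,23] = (11111000100100001100111100)·(00000000000000000010000000) mod 2 = 0+0+0+0+0+0+0+0+0+0+0+0+0+0+0+0+0+0+0+0+0+0+0+0+0+0 mod 2 = 0
  c[24] = d·G[:,24] = (11111000100100001100111100)·(00000000000000000001000000) mod 2 = 0+0+0+0+0+0+0+0+0+0+0+0+0+0+0+0+0+0+0+0+0+0+0+0+0+0 mod 2 = 0
  c[25] = d·G[:,25] = (11111000100100001100111100)·(00000000000000000000100000) mod 2 = 0+0+0+0+0+0+0+0+0+0+0+0+0+0+0+0+0+0+0+0+1+0+0+0+0+0 mod 2 = 1
  c[26] = d·G[:,26] = (11111000100100001100111100)·(00000000000000000000010000) mod 2 = 0+0+0+0+0+0+0+0+0+0+0+0+0+0+0+0+0+0+0+0+0+1+0+0+0+0 mod 2 = 1
  c[27] = d·G[:,27] = (11111000100100001100111100)·(00000000000000000000001000) mod 2 = 0+0+0+0+0+0+0+0+0+0+0+0+0+0+0+0+0+0+0+0+0+0+1+0+0+0 mod 2 = 1
  c[28] = d·G[:,28] = (11111000100100001100111100)·(00000000000000000000000100) mod 2 = 0+0+0+0+0+0+0+0+0+0+0+0+0+0+0+0+0+0+0+0+0+0+0+1+0+0 mod 2 = 1
  c[29] = d·G[:,29] = (11111000100100001100111100)·(00000000000000000000000010) mod 2 = 0+0+0+0+0+0+0+0+0+0+0+0+0+0+0+0+0+0+0+0+0+0+0+0+0+0 mod 2 = 0
  c[30] = d·G[:,30] = (11111000100100001100111100)·(00000000000000000000000001) mod 2 = 0+0+0+0+0+0+0+0+0+0+0+0+0+0+0+0+0+0+0+0+0+0+0+0+0+0 mod 2 = 0
Codeword = 1110111010001001100001100111100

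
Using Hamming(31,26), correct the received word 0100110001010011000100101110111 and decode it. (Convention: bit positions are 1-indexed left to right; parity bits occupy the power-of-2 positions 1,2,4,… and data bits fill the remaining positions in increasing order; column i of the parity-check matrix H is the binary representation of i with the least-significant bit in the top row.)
Syndrome s = H · r^T (mod 2), r = 0100110001010011000100101110111:
  s[0] = (1010101010101010101010101010101)·(0100110001010011000100101110111) mod 2 = 0+0+0+0+1+0+0+0+0+0+0+0+0+0+1+0+0+0+0+0+0+0+1+0+1+0+1+0+1+0+1 mod 2 = 1
  s[1] = (0110011001100110011001100110011)·(0100110001010011000100101110111) mod 2 = 0+1+0+0+0+1+0+0+0+1+0+0+0+0+1+0+0+0+0+0+0+0+1+0+0+1+1+0+0+1+1 mod 2 = 1
  s[2] = (0001111000011110000111100001111)·(0100110001010011000100101110111) mod 2 = 0+0+0+0+1+1+0+0+0+0+0+1+0+0+1+0+0+0+0+1+0+0+1+0+0+0+0+0+1+1+1 mod 2 = 1
  s[3] = (0000000111111110000000011111111)·(0100110001010011000100101110111) mod 2 = 0+0+0+0+0+0+0+0+0+1+0+1+0+0+1+0+0+0+0+0+0+0+0+0+1+1+1+0+1+1+1 mod 2 = 1
  s[4] = (0000000000000001111111111111111)·(0100110001010011000100101110111) mod 2 = 0+0+0+0+0+0+0+0+0+0+0+0+0+0+0+1+0+0+0+1+0+0+1+0+1+1+1+0+1+1+1 mod 2 = 1
Syndrome = 11111
Column 31 of H equals this syndrome → error at bit 31 (1-indexed).
Flip bit 31: 0100110001010011000100101110111 → 0100110001010011000100101110110
Extract data bits at positions {3,5,6,7,9,10,11,12,13,14,15,17,18,19,20,21,22,23,24,25,26,27,28,29,30,31}: 01100101001000100101110110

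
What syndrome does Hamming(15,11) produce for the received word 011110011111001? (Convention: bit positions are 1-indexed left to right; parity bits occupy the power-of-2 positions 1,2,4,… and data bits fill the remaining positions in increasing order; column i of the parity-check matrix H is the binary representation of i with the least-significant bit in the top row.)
Syndrome s = H · r^T (mod 2), r = 011110011111001:
  s[0] = (101010101010101)·(011110011111001) mod 2 = 0+0+1+0+1+0+0+0+1+0+1+0+0+0+1 mod 2 = 1
  s[1] = (011001100110011)·(011110011111001) mod 2 = 0+1+1+0+0+0+0+0+0+1+1+0+0+0+1 mod 2 = 1
  s[2] = (000111100001111)·(011110011111001) mod 2 = 0+0+0+1+1+0+0+0+0+0+0+1+0+0+1 mod 2 = 0
  s[3] = (000000011111111)·(011110011111001) mod 2 = 0+0+0+0+0+0+0+1+1+1+1+1+0+0+1 mod 2 = 0
Syndrome = 1100
Non-zero syndrome: error at position 3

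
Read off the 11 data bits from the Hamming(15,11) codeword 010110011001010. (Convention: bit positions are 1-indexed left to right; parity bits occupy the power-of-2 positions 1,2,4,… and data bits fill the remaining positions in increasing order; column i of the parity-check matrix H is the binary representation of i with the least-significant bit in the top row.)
Parity bits occupy power-of-2 positions; data bits are at positions {3,5,6,7,9,10,11,12,13,14,15} (1-indexed).
Extract: c[3]=0 c[5]=1 c[6]=0 c[7]=0 c[9]=1 c[10]=0 c[11]=0 c[12]=1 c[13]=0 c[14]=1 c[15]=0
Data = 01001001010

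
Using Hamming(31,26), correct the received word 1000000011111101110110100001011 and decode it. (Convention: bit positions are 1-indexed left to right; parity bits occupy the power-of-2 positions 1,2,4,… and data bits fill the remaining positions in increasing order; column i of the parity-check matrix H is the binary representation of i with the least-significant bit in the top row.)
Syndrome s = H · r^T (mod 2), r = 1000000011111101110110100001011:
  s[0] = (1010101010101010101010101010101)·(1000000011111101110110100001011) mod 2 = 1+0+0+0+0+0+0+0+1+0+1+0+1+0+0+0+1+0+0+0+1+0+1+0+0+0+0+0+0+0+1 mod 2 = 0
  s[1] = (0110011001100110011001100110011)·(1000000011111101110110100001011) mod 2 = 0+0+0+0+0+0+0+0+0+1+1+0+0+1+0+0+0+1+0+0+0+0+1+0+0+0+0+0+0+1+1 mod 2 = 1
  s[2] = (0001111000011110000111100001111)·(1000000011111101110110100001011) mod 2 = 0+0+0+0+0+0+0+0+0+0+0+1+1+1+0+0+0+0+0+1+1+0+1+0+0+0+0+1+0+1+1 mod 2 = 1
  s[3] = (0000000111111110000000011111111)·(1000000011111101110110100001011) mod 2 = 0+0+0+0+0+0+0+0+1+1+1+1+1+1+0+0+0+0+0+0+0+0+0+0+0+0+0+1+0+1+1 mod 2 = 1
  s[4] = (0000000000000001111111111111111)·(1000000011111101110110100001011) mod 2 = 0+0+0+0+0+0+0+0+0+0+0+0+0+0+0+1+1+1+0+1+1+0+1+0+0+0+0+1+0+1+1 mod 2 = 1
Syndrome = 01111
Column 30 of H equals this syndrome → error at bit 30 (1-indexed).
Flip bit 30: 1000000011111101110110100001011 → 1000000011111101110110100001001
Extract data bits at positions {3,5,6,7,9,10,11,12,13,14,15,17,18,19,20,21,22,23,24,25,26,27,28,29,30,31}: 00001111110110110100001001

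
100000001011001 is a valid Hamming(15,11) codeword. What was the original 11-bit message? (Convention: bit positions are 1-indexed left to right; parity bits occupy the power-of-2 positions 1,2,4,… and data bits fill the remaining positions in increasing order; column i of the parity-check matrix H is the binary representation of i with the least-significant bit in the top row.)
Parity bits occupy power-of-2 positions; data bits are at positions {3,5,6,7,9,10,11,12,13,14,15} (1-indexed).
Extract: c[3]=0 c[5]=0 c[6]=0 c[7]=0 c[9]=1 c[10]=0 c[11]=1 c[12]=1 c[13]=0 c[14]=0 c[15]=1
Data = 00001011001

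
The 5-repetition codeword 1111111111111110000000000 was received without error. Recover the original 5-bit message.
Split into 5-bit blocks: 11111 11111 11111 00000 00000
Data = 11100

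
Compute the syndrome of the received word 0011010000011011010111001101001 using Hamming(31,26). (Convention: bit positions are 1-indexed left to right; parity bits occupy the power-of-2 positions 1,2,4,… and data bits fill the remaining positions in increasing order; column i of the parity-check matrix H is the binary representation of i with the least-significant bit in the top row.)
Syndrome s = H · r^T (mod 2), r = 0011010000011011010111001101001:
  s[0] = (1010101010101010101010101010101)·(0011010000011011010111001101001) mod 2 = 0+0+1+0+0+0+0+0+0+0+0+0+1+0+1+0+0+0+0+0+1+0+0+0+1+0+0+0+0+0+1 mod 2 = 0
  s[1] = (0110011001100110011001100110011)·(0011010000011011010111001101001) mod 2 = 0+0+1+0+0+1+0+0+0+0+0+0+0+0+1+0+0+1+0+0+0+1+0+0+0+1+0+0+0+0+1 mod 2 = 1
  s[2] = (0001111000011110000111100001111)·(0011010000011011010111001101001) mod 2 = 0+0+0+1+0+1+0+0+0+0+0+1+1+0+1+0+0+0+0+1+1+1+0+0+0+0+0+1+0+0+1 mod 2 = 0
  s[3] = (0000000111111110000000011111111)·(0011010000011011010111001101001) mod 2 = 0+0+0+0+0+0+0+0+0+0+0+1+1+0+1+0+0+0+0+0+0+0+0+0+1+1+0+1+0+0+1 mod 2 = 1
  s[4] = (0000000000000001111111111111111)·(0011010000011011010111001101001) mod 2 = 0+0+0+0+0+0+0+0+0+0+0+0+0+0+0+1+0+1+0+1+1+1+0+0+1+1+0+1+0+0+1 mod 2 = 1
Syndrome = 01011
Non-zero syndrome: error at position 26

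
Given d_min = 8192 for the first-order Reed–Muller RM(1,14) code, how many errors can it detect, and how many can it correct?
Detection only: up to d_min − 1 = 8191 errors.
Correction: up to ⌊(d_min − 1)/2⌋ = ⌊8191/2⌋ = 4095 errors.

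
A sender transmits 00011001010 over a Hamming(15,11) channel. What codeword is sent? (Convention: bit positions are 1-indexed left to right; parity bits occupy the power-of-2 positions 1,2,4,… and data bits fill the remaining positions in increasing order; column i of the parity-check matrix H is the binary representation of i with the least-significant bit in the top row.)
Codeword c = d · G (mod 2), d = 00011001010:
  c[0] = d·G[:,0] = (00011001010)·(11011010101) mod 2 = 0+0+0+1+1+0+0+0+0+0+0 mod 2 = 0
  c[1] = d·G[:,1] = (00011001010)·(10110110011) mod 2 = 0+0+0+1+0+0+0+0+0+1+0 mod 2 = 0
  c[2] = d·G[:,2] = (00011001010)·(10000000000) mod 2 = 0+0+0+0+0+0+0+0+0+0+0 mod 2 = 0
  c[3] = d·G[:,3] = (00011001010)·(01110001111) mod 2 = 0+0+0+1+0+0+0+1+0+1+0 mod 2 = 1
  c[4] = d·G[:,4] = (00011001010)·(01000000000) mod 2 = 0+0+0+0+0+0+0+0+0+0+0 mod 2 = 0
  c[5] = d·G[:,5] = (00011001010)·(00100000000) mod 2 = 0+0+0+0+0+0+0+0+0+0+0 mod 2 = 0
  c[6] = d·G[:,6] = (00011001010)·(00010000000) mod 2 = 0+0+0+1+0+0+0+0+0+0+0 mod 2 = 1
  c[7] = d·G[:,7] = (00011001010)·(00001111111) mod 2 = 0+0+0+0+1+0+0+1+0+1+0 mod 2 = 1
  c[8] = d·G[:,8] = (00011001010)·(00001000000) mod 2 = 0+0+0+0+1+0+0+0+0+0+0 mod 2 = 1
  c[9] = d·G[:,9] = (00011001010)·(00000100000) mod 2 = 0+0+0+0+0+0+0+0+0+0+0 mod 2 = 0
  c[10] = d·G[:,10] = (00011001010)·(00000010000) mod 2 = 0+0+0+0+0+0+0+0+0+0+0 mod 2 = 0
  c[11] = d·G[:,11] = (00011001010)·(00000001000) mod 2 = 0+0+0+0+0+0+0+1+0+0+0 mod 2 = 1
  c[12] = d·G[:,12] = (00011001010)·(00000000100) mod 2 = 0+0+0+0+0+0+0+0+0+0+0 mod 2 = 0
  c[13] = d·G[:,13] = (00011001010)·(00000000010) mod 2 = 0+0+0+0+0+0+0+0+0+1+0 mod 2 = 1
  c[14] = d·G[:,14] = (00011001010)·(00000000001) mod 2 = 0+0+0+0+0+0+0+0+0+0+0 mod 2 = 0
Codeword = 000100111001010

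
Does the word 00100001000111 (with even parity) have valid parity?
Sum of all bits: 0+0+1+0+0+0+0+1+0+0+0+1+1+1 = 5; 5 mod 2 = 1. Result is 1 → parity error detected.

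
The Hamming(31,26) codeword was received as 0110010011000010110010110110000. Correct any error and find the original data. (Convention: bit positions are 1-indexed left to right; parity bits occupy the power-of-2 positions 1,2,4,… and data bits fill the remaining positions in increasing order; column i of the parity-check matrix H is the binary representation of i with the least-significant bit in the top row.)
Syndrome s = H · r^T (mod 2), r = 0110010011000010110010110110000:
  s[0] = (1010101010101010101010101010101)·(0110010011000010110010110110000) mod 2 = 0+0+1+0+0+0+0+0+1+0+0+0+0+0+1+0+1+0+0+0+1+0+1+0+0+0+1+0+0+0+0 mod 2 = 1
  s[1] = (0110011001100110011001100110011)·(0110010011000010110010110110000) mod 2 = 0+1+1+0+0+1+0+0+0+1+0+0+0+0+1+0+0+1+0+0+0+0+1+0+0+1+1+0+0+0+0 mod 2 = 1
  s[2] = (0001111000011110000111100001111)·(0110010011000010110010110110000) mod 2 = 0+0+0+0+0+1+0+0+0+0+0+0+0+0+1+0+0+0+0+0+1+0+1+0+0+0+0+0+0+0+0 mod 2 = 0
  s[3] = (0000000111111110000000011111111)·(0110010011000010110010110110000) mod 2 = 0+0+0+0+0+0+0+0+1+1+0+0+0+0+1+0+0+0+0+0+0+0+0+1+0+1+1+0+0+0+0 mod 2 = 0
  s[4] = (0000000000000001111111111111111)·(0110010011000010110010110110000) mod 2 = 0+0+0+0+0+0+0+0+0+0+0+0+0+0+0+0+1+1+0+0+1+0+1+1+0+1+1+0+0+0+0 mod 2 = 1
Syndrome = 11001
Column 19 of H equals this syndrome → error at bit 19 (1-indexed).
Flip bit 19: 0110010011000010110010110110000 → 0110010011000010111010110110000
Extract data bits at positions {3,5,6,7,9,10,11,12,13,14,15,17,18,19,20,21,22,23,24,25,26,27,28,29,30,31}: 10101100001111010110110000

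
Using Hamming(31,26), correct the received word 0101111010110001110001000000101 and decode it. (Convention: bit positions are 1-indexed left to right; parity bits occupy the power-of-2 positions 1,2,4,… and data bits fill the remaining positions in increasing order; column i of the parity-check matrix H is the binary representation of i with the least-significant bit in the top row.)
Syndrome s = H · r^T (mod 2), r = 0101111010110001110001000000101:
  s[0] = (1010101010101010101010101010101)·(0101111010110001110001000000101) mod 2 = 0+0+0+0+1+0+1+0+1+0+1+0+0+0+0+0+1+0+0+0+0+0+0+0+0+0+0+0+1+0+1 mod 2 = 1
  s[1] = (0110011001100110011001100110011)·(0101111010110001110001000000101) mod 2 = 0+1+0+0+0+1+1+0+0+0+1+0+0+0+0+0+0+1+0+0+0+1+0+0+0+0+0+0+0+0+1 mod 2 = 1
  s[2] = (0001111000011110000111100001111)·(0101111010110001110001000000101) mod 2 = 0+0+0+1+1+1+1+0+0+0+0+1+0+0+0+0+0+0+0+0+0+1+0+0+0+0+0+0+1+0+1 mod 2 = 0
  s[3] = (0000000111111110000000011111111)·(0101111010110001110001000000101) mod 2 = 0+0+0+0+0+0+0+0+1+0+1+1+0+0+0+0+0+0+0+0+0+0+0+0+0+0+0+0+1+0+1 mod 2 = 1
  s[4] = (0000000000000001111111111111111)·(0101111010110001110001000000101) mod 2 = 0+0+0+0+0+0+0+0+0+0+0+0+0+0+0+1+1+1+0+0+0+1+0+0+0+0+0+0+1+0+1 mod 2 = 0
Syndrome = 11010
Column 11 of H equals this syndrome → error at bit 11 (1-indexed).
Flip bit 11: 0101111010110001110001000000101 → 0101111010010001110001000000101
Extract data bits at positions {3,5,6,7,9,10,11,12,13,14,15,17,18,19,20,21,22,23,24,25,26,27,28,29,30,31}: 01111001000110001000000101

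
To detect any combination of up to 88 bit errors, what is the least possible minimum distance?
Detecting e errors requires d_min ≥ e + 1 = 88 + 1 = 89.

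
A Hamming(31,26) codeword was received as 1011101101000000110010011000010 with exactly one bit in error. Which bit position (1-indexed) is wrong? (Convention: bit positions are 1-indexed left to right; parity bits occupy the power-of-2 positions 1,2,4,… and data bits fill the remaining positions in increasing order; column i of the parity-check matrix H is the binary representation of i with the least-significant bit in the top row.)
Syndrome s = H · r^T (mod 2), r = 1011101101000000110010011000010:
  s[0] = (1010101010101010101010101010101)·(1011101101000000110010011000010) mod 2 = 1+0+1+0+1+0+1+0+0+0+0+0+0+0+0+0+1+0+0+0+1+0+0+0+1+0+0+0+0+0+0 mod 2 = 1
  s[1] = (0110011001100110011001100110011)·(1011101101000000110010011000010) mod 2 = 0+0+1+0+0+0+1+0+0+1+0+0+0+0+0+0+0+1+0+0+0+0+0+0+0+0+0+0+0+1+0 mod 2 = 1
  s[2] = (0001111000011110000111100001111)·(1011101101000000110010011000010) mod 2 = 0+0+0+1+1+0+1+0+0+0+0+0+0+0+0+0+0+0+0+0+1+0+0+0+0+0+0+0+0+1+0 mod 2 = 1
  s[3] = (0000000111111110000000011111111)·(1011101101000000110010011000010) mod 2 = 0+0+0+0+0+0+0+1+0+1+0+0+0+0+0+0+0+0+0+0+0+0+0+1+1+0+0+0+0+1+0 mod 2 = 1
  s[4] = (0000000000000001111111111111111)·(1011101101000000110010011000010) mod 2 = 0+0+0+0+0+0+0+0+0+0+0+0+0+0+0+0+1+1+0+0+1+0+0+1+1+0+0+0+0+1+0 mod 2 = 0
Syndrome = 11110
Column i of H is the binary representation of i, so the syndrome is the binary index of the flipped bit.
Read s = 11110 with s[0] as LSB: 1·2^0 + 1·2^1 + 1·2^2 + 1·2^3 + 0·2^4 = 15.
Error is at bit position 15.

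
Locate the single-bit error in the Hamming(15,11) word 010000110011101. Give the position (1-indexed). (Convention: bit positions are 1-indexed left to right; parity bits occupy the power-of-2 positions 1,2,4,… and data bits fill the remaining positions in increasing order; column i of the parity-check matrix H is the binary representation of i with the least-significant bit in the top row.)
Syndrome s = H · r^T (mod 2), r = 010000110011101:
  s[0] = (101010101010101)·(010000110011101) mod 2 = 0+0+0+0+0+0+1+0+0+0+1+0+1+0+1 mod 2 = 0
  s[1] = (011001100110011)·(010000110011101) mod 2 = 0+1+0+0+0+0+1+0+0+0+1+0+0+0+1 mod 2 = 0
  s[2] = (000111100001111)·(010000110011101) mod 2 = 0+0+0+0+0+0+1+0+0+0+0+1+1+0+1 mod 2 = 0
  s[3] = (000000011111111)·(010000110011101) mod 2 = 0+0+0+0+0+0+0+1+0+0+1+1+1+0+1 mod 2 = 1
Syndrome = 0001
Column i of H is the binary representation of i, so the syndrome is the binary index of the flipped bit.
Read s = 0001 with s[0] as LSB: 0·2^0 + 0·2^1 + 0·2^2 + 1·2^3 = 8.
Error is at bit position 8.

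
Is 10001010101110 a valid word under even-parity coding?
Sum of all bits: 1+0+0+0+1+0+1+0+1+0+1+1+1+0 = 7; 7 mod 2 = 1. Result is 1 → parity error detected.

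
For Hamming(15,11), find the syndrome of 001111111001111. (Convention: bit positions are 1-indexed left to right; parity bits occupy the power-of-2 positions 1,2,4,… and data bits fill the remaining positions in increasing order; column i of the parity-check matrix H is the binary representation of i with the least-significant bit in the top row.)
Syndrome s = H · r^T (mod 2), r = 001111111001111:
  s[0] = (101010101010101)·(001111111001111) mod 2 = 0+0+1+0+1+0+1+0+1+0+0+0+1+0+1 mod 2 = 0
  s[1] = (011001100110011)·(001111111001111) mod 2 = 0+0+1+0+0+1+1+0+0+0+0+0+0+1+1 mod 2 = 1
  s[2] = (000111100001111)·(001111111001111) mod 2 = 0+0+0+1+1+1+1+0+0+0+0+1+1+1+1 mod 2 = 0
  s[3] = (000000011111111)·(001111111001111) mod 2 = 0+0+0+0+0+0+0+1+1+0+0+1+1+1+1 mod 2 = 0
Syndrome = 0100
Non-zero syndrome: error at position 2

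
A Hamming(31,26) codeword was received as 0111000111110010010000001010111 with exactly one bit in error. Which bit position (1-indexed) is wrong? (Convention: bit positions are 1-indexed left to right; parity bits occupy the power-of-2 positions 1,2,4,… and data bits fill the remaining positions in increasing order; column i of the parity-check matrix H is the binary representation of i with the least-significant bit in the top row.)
Syndrome s = H · r^T (mod 2), r = 0111000111110010010000001010111:
  s[0] = (1010101010101010101010101010101)·(0111000111110010010000001010111) mod 2 = 0+0+1+0+0+0+0+0+1+0+1+0+0+0+1+0+0+0+0+0+0+0+0+0+1+0+1+0+1+0+1 mod 2 = 0
  s[1] = (0110011001100110011001100110011)·(0111000111110010010000001010111) mod 2 = 0+1+1+0+0+0+0+0+0+1+1+0+0+0+1+0+0+1+0+0+0+0+0+0+0+0+1+0+0+1+1 mod 2 = 1
  s[2] = (0001111000011110000111100001111)·(0111000111110010010000001010111) mod 2 = 0+0+0+1+0+0+0+0+0+0+0+1+0+0+1+0+0+0+0+0+0+0+0+0+0+0+0+0+1+1+1 mod 2 = 0
  s[3] = (0000000111111110000000011111111)·(0111000111110010010000001010111) mod 2 = 0+0+0+0+0+0+0+1+1+1+1+1+0+0+1+0+0+0+0+0+0+0+0+0+1+0+1+0+1+1+1 mod 2 = 1
  s[4] = (0000000000000001111111111111111)·(0111000111110010010000001010111) mod 2 = 0+0+0+0+0+0+0+0+0+0+0+0+0+0+0+0+0+1+0+0+0+0+0+0+1+0+1+0+1+1+1 mod 2 = 0
Syndrome = 01010
Column i of H is the binary representation of i, so the syndrome is the binary index of the flipped bit.
Read s = 01010 with s[0] as LSB: 0·2^0 + 1·2^1 + 0·2^2 + 1·2^3 + 0·2^4 = 10.
Error is at bit position 10.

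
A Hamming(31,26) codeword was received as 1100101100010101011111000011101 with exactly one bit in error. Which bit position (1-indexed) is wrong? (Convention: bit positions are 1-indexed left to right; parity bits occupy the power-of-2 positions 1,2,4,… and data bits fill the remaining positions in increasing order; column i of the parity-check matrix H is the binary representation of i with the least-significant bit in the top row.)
Syndrome s = H · r^T (mod 2), r = 1100101100010101011111000011101:
  s[0] = (1010101010101010101010101010101)·(1100101100010101011111000011101) mod 2 = 1+0+0+0+1+0+1+0+0+0+0+0+0+0+0+0+0+0+1+0+1+0+0+0+0+0+1+0+1+0+1 mod 2 = 0
  s[1] = (0110011001100110011001100110011)·(1100101100010101011111000011101) mod 2 = 0+1+0+0+0+0+1+0+0+0+0+0+0+1+0+0+0+1+1+0+0+1+0+0+0+0+1+0+0+0+1 mod 2 = 0
  s[2] = (0001111000011110000111100001111)·(1100101100010101011111000011101) mod 2 = 0+0+0+0+1+0+1+0+0+0+0+1+0+1+0+0+0+0+0+1+1+1+0+0+0+0+0+1+1+0+1 mod 2 = 0
  s[3] = (0000000111111110000000011111111)·(1100101100010101011111000011101) mod 2 = 0+0+0+0+0+0+0+1+0+0+0+1+0+1+0+0+0+0+0+0+0+0+0+0+0+0+1+1+1+0+1 mod 2 = 1
  s[4] = (0000000000000001111111111111111)·(1100101100010101011111000011101) mod 2 = 0+0+0+0+0+0+0+0+0+0+0+0+0+0+0+1+0+1+1+1+1+1+0+0+0+0+1+1+1+0+1 mod 2 = 0
Syndrome = 00010
Column i of H is the binary representation of i, so the syndrome is the binary index of the flipped bit.
Read s = 00010 with s[0] as LSB: 0·2^0 + 0·2^1 + 0·2^2 + 1·2^3 + 0·2^4 = 8.
Error is at bit position 8.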